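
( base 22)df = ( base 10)301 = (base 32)9d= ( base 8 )455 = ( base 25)c1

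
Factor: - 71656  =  -2^3*13^2*53^1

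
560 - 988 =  - 428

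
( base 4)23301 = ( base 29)PS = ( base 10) 753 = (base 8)1361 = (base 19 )21c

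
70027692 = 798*87754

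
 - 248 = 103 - 351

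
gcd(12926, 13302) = 2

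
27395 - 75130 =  - 47735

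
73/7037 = 73/7037 = 0.01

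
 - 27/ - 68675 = 27/68675 = 0.00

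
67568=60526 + 7042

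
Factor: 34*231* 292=2^3*3^1*7^1*11^1 *17^1 * 73^1 = 2293368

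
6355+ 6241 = 12596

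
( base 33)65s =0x1A47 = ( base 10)6727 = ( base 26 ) 9OJ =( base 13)30a6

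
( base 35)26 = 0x4c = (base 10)76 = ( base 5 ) 301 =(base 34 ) 28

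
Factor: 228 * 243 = 55404 = 2^2 * 3^6*19^1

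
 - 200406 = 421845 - 622251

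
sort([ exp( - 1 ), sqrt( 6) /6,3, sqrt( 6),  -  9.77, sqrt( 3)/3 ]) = [-9.77, exp(- 1), sqrt ( 6)/6, sqrt(3 ) /3,  sqrt(6) , 3]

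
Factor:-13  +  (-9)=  - 2^1*11^1=- 22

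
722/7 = 103 + 1/7 = 103.14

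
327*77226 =25252902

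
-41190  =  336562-377752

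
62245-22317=39928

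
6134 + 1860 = 7994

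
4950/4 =2475/2 = 1237.50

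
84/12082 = 6/863 = 0.01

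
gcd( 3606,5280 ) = 6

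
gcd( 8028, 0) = 8028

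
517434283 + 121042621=638476904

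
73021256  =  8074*9044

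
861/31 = 27 + 24/31 = 27.77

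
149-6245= - 6096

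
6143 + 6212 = 12355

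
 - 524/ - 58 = 262/29 = 9.03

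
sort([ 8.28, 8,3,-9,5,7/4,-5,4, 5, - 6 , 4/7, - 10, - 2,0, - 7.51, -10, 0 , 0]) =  [ - 10, - 10, - 9 ,- 7.51,-6, - 5, - 2, 0,0, 0 , 4/7, 7/4, 3,4, 5,5 , 8, 8.28 ] 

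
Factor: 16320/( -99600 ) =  - 2^2*5^( - 1)*17^1*83^( - 1 ) = -  68/415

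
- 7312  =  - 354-6958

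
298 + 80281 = 80579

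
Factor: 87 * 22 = 1914 = 2^1 *3^1*11^1*29^1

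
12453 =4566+7887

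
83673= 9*9297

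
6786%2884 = 1018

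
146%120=26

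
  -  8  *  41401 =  - 331208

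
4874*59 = 287566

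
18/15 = 6/5 = 1.20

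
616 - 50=566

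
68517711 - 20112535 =48405176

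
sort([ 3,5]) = [ 3,5 ]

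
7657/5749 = 1  +  1908/5749 = 1.33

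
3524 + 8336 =11860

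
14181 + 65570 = 79751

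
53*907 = 48071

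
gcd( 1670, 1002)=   334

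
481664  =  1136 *424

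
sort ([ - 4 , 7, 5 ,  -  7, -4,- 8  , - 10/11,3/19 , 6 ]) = [  -  8, - 7, - 4 ,  -  4, -10/11,  3/19,5,6 , 7 ]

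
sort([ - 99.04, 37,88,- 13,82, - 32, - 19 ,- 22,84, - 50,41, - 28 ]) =[-99.04, - 50, - 32,  -  28, - 22,- 19, - 13, 37,41 , 82,84,88] 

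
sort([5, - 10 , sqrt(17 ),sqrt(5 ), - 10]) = [ - 10, - 10,sqrt(5), sqrt( 17 ),5]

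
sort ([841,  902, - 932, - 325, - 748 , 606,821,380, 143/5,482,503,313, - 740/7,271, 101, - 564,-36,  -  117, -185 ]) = [ - 932,-748, - 564, - 325, - 185,-117, - 740/7, - 36,143/5,101,271  ,  313,380,482,503,606,821, 841,902]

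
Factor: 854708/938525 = 2^2*5^( - 2)*7^( - 1)*31^( - 1)*157^1*173^ ( - 1)*1361^1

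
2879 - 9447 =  - 6568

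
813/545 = 1 + 268/545 = 1.49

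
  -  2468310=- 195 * 12658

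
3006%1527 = 1479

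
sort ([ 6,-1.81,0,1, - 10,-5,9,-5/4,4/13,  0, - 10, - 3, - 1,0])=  [-10,-10, - 5,-3, - 1.81, - 5/4, - 1,0,0, 0 , 4/13,1, 6,9 ]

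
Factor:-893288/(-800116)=2^1 * 11^1*10151^1 * 200029^( - 1) = 223322/200029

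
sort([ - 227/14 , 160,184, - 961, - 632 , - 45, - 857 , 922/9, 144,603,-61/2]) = [-961,-857,-632, - 45,-61/2,-227/14,922/9,144,160,184,603]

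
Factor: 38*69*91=2^1*3^1*7^1*13^1*19^1*23^1 = 238602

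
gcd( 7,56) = 7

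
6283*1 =6283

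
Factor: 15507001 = 15507001^1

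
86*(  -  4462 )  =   - 383732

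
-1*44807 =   -  44807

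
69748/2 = 34874=34874.00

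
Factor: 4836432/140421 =2^4*17^1*5927^1*46807^( - 1 )= 1612144/46807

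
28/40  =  7/10 = 0.70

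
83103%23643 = 12174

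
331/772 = 331/772 = 0.43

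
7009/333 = 21+16/333 = 21.05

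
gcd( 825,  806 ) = 1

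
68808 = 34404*2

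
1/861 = 1/861 = 0.00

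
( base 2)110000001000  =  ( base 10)3080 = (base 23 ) 5il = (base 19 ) 8A2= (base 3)11020002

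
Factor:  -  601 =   -  601^1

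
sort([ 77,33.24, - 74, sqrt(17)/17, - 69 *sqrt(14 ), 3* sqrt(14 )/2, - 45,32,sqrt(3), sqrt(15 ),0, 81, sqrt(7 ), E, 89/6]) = [ - 69*sqrt(14 ), - 74, - 45, 0 , sqrt(17 ) /17, sqrt( 3),sqrt( 7 ), E , sqrt(15),3*sqrt ( 14)/2 , 89/6,32, 33.24, 77, 81]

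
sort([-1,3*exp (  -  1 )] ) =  [-1,  3 *exp ( - 1) ]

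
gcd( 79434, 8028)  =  18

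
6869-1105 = 5764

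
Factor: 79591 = 19^1*59^1 * 71^1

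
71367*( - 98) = -6993966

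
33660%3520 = 1980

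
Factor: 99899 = 283^1*353^1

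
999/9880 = 999/9880 = 0.10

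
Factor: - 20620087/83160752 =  - 2^( - 4)*59^1*631^( - 1)*8237^( - 1 )*349493^1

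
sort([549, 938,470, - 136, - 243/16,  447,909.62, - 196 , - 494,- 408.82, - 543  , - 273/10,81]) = [ - 543,-494, - 408.82,-196, -136 , - 273/10, - 243/16,  81,  447 , 470,  549,909.62,938]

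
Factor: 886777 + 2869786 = 3756563  =  61^1*61583^1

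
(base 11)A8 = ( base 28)46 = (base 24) 4m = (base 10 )118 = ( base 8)166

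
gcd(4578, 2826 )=6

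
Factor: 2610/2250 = 29/25=5^( - 2 ) * 29^1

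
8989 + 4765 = 13754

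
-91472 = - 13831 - 77641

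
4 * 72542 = 290168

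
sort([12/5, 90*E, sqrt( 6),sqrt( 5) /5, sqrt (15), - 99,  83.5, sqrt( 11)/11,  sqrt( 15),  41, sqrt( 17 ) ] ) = [ - 99 , sqrt( 11) /11, sqrt( 5)/5, 12/5, sqrt( 6 ), sqrt( 15 ), sqrt( 15),sqrt(17 ),  41, 83.5, 90* E ] 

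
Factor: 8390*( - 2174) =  - 18239860 = - 2^2 * 5^1*839^1*1087^1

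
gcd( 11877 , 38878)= 1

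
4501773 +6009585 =10511358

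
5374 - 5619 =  - 245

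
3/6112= 3/6112 = 0.00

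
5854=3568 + 2286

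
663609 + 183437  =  847046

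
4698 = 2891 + 1807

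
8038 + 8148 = 16186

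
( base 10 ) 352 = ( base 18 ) 11a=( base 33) AM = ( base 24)EG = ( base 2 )101100000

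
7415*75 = 556125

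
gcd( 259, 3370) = 1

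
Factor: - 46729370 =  - 2^1*5^1*4672937^1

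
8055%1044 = 747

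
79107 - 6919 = 72188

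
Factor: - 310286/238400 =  - 155143/119200 = - 2^( - 5)*5^( - 2)*149^( - 1)*167^1  *929^1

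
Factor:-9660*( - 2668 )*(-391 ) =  -10077196080 = - 2^4* 3^1 * 5^1*7^1 * 17^1*23^3*29^1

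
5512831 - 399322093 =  - 393809262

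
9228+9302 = 18530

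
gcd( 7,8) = 1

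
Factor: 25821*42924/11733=369446868/3911 = 2^2*3^2*7^2*19^1*73^1  *151^1*3911^( - 1)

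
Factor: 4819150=2^1*  5^2*7^3* 281^1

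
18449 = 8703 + 9746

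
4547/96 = 47 + 35/96= 47.36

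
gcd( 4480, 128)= 128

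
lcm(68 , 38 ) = 1292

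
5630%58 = 4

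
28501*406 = 11571406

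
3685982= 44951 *82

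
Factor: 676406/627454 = 313727^( - 1)*338203^1= 338203/313727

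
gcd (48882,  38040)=6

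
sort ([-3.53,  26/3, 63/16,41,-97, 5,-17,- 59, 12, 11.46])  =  [ - 97,-59,  -  17,- 3.53, 63/16,  5, 26/3, 11.46, 12, 41]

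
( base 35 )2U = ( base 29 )3d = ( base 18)5a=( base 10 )100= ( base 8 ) 144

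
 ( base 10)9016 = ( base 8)21470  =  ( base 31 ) 9bq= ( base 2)10001100111000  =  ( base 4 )2030320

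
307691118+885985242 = 1193676360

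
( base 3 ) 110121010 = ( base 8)21737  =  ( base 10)9183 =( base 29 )AQJ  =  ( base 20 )12j3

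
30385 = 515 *59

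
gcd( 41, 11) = 1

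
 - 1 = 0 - 1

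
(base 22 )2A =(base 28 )1Q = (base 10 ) 54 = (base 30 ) 1o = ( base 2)110110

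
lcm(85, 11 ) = 935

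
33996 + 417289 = 451285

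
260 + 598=858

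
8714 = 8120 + 594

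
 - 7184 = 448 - 7632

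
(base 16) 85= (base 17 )7E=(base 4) 2011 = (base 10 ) 133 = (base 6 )341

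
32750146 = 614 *53339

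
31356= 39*804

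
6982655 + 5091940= 12074595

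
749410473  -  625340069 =124070404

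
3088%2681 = 407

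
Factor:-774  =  -2^1* 3^2*43^1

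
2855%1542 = 1313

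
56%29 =27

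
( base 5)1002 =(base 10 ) 127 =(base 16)7f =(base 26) 4N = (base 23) 5C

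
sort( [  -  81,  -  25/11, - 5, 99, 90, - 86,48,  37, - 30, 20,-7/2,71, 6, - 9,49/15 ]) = [ - 86 , - 81, - 30, - 9, - 5, - 7/2, - 25/11,49/15,6,  20, 37,48, 71, 90,99] 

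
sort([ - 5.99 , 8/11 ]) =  [-5.99, 8/11 ]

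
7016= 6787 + 229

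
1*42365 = 42365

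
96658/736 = 131 + 121/368 = 131.33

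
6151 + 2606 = 8757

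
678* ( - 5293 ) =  - 3588654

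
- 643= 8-651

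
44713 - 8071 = 36642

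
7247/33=219 + 20/33 = 219.61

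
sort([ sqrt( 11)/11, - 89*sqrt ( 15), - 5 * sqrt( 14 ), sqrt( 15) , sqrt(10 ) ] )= [ - 89*sqrt( 15), -5*sqrt( 14 ),sqrt( 11 ) /11,sqrt(10), sqrt( 15) ]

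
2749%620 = 269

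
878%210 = 38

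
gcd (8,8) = 8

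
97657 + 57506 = 155163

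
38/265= 38/265 = 0.14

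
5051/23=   219 +14/23 =219.61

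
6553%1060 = 193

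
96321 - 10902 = 85419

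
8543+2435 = 10978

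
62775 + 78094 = 140869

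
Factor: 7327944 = 2^3*3^2*  13^1*7829^1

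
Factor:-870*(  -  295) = 2^1* 3^1*5^2*29^1*59^1 = 256650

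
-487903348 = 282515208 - 770418556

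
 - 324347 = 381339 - 705686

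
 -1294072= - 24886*52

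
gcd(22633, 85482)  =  1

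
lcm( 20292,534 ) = 20292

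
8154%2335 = 1149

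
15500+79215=94715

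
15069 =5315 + 9754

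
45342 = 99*458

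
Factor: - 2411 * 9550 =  - 2^1 * 5^2* 191^1*2411^1 = - 23025050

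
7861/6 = 7861/6 = 1310.17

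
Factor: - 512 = -2^9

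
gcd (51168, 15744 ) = 3936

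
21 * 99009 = 2079189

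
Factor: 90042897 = 3^1*7^1 *17^1 * 311^1*811^1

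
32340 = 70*462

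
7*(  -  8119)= - 56833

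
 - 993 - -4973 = 3980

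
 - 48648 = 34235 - 82883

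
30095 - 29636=459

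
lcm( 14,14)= 14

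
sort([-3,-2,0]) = [-3,-2,0]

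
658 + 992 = 1650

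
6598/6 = 1099  +  2/3 = 1099.67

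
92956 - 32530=60426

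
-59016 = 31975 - 90991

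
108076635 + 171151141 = 279227776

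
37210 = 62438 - 25228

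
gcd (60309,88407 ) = 9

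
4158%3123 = 1035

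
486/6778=243/3389 = 0.07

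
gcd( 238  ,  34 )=34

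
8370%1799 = 1174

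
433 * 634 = 274522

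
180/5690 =18/569 = 0.03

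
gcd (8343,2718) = 9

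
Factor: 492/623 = 2^2*3^1  *  7^ ( - 1)*41^1*89^( -1)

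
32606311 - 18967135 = 13639176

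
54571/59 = 54571/59 = 924.93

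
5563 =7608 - 2045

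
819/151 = 819/151 = 5.42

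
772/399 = 772/399 = 1.93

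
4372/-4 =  - 1093+0/1=-  1093.00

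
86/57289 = 86/57289 =0.00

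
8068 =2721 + 5347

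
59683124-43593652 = 16089472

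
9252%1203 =831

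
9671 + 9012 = 18683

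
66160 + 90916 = 157076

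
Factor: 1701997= 11^1* 154727^1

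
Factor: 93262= 2^1*13^1*17^1*211^1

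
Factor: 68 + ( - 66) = 2 = 2^1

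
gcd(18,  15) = 3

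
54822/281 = 54822/281 = 195.10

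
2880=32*90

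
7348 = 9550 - 2202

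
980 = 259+721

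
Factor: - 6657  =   - 3^1 *7^1 *317^1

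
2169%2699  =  2169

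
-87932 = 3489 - 91421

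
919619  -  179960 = 739659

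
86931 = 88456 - 1525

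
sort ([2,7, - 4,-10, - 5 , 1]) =[  -  10 , - 5, - 4,1,2 , 7] 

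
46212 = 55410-9198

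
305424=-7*( - 43632)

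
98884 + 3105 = 101989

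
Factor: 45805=5^1*9161^1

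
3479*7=24353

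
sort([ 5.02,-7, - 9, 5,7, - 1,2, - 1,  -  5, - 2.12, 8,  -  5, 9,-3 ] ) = [-9, - 7, - 5, - 5,-3, - 2.12, - 1,  -  1,2  ,  5,5.02,  7,8,9 ]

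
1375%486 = 403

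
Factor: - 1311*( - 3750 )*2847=2^1*3^3*5^4* 13^1*19^1*23^1*73^1 = 13996563750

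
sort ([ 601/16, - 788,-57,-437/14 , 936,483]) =[ -788, - 57,-437/14, 601/16, 483 , 936] 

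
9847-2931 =6916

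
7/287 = 1/41 = 0.02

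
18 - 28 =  - 10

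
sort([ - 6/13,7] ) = [ - 6/13,7 ]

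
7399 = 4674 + 2725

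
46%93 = 46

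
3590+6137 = 9727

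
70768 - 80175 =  - 9407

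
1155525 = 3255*355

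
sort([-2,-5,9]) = [ - 5, - 2,9 ]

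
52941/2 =26470+1/2  =  26470.50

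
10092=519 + 9573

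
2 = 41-39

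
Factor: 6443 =17^1* 379^1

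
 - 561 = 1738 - 2299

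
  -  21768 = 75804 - 97572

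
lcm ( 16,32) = 32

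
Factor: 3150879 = 3^1*29^1*36217^1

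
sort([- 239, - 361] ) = [ - 361, - 239] 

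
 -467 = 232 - 699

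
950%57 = 38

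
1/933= 1/933 = 0.00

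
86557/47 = 1841 + 30/47= 1841.64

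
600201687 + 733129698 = 1333331385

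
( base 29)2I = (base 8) 114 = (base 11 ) 6A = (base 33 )2a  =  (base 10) 76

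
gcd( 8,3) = 1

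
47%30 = 17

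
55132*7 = 385924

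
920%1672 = 920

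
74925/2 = 37462 + 1/2 =37462.50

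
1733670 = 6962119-5228449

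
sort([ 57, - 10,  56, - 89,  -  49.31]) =[ - 89,  -  49.31, - 10,56,57]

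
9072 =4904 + 4168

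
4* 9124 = 36496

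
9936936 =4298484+5638452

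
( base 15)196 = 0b101101110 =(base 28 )D2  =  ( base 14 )1C2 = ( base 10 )366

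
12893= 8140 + 4753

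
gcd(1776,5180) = 148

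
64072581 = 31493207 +32579374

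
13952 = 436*32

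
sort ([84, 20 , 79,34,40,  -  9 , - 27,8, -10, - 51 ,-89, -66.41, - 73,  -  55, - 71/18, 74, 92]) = [ - 89, - 73, -66.41, -55,-51, - 27, - 10,-9, - 71/18  ,  8,20,  34,40,74 , 79, 84, 92]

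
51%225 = 51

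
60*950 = 57000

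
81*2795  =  226395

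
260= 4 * 65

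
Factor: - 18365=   -  5^1*3673^1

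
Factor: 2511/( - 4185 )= -3/5 = -3^1 * 5^( - 1)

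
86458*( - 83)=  - 7176014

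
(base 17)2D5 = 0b1100100100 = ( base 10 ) 804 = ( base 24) 19c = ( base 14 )416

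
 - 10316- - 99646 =89330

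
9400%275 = 50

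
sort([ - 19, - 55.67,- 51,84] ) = [ - 55.67, - 51, - 19,84]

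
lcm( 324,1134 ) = 2268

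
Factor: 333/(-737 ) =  - 3^2*11^(-1 )*37^1*67^(-1 ) 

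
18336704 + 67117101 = 85453805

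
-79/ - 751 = 79/751 = 0.11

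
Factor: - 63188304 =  - 2^4*3^1*37^1*47^1*757^1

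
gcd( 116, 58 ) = 58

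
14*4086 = 57204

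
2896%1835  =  1061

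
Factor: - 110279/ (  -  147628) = 2^( - 2 )*167^(-1)*499^1= 499/668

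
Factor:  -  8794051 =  - 7^1*457^1*2749^1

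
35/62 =35/62 = 0.56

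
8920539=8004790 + 915749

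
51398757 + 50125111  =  101523868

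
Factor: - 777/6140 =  - 2^( - 2)*3^1*5^( - 1) * 7^1*37^1 * 307^( - 1) 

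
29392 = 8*3674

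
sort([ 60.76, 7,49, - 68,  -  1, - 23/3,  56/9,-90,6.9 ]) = [  -  90, - 68, - 23/3, - 1,56/9,6.9, 7,49, 60.76]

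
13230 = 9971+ 3259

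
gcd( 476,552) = 4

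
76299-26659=49640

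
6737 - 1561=5176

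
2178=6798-4620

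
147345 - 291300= - 143955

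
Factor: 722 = 2^1 * 19^2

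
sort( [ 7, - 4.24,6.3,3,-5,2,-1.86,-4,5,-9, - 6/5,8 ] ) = [ - 9,-5,-4.24, - 4,-1.86,-6/5,2, 3, 5,6.3 , 7,8]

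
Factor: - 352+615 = 263^1=263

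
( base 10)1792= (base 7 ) 5140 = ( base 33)1LA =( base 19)4i6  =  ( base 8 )3400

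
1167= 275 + 892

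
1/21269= 1/21269 = 0.00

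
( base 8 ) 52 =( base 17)28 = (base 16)2a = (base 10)42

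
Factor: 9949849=7^1*13^1*53^1*2063^1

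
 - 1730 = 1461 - 3191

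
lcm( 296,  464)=17168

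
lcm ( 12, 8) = 24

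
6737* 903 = 6083511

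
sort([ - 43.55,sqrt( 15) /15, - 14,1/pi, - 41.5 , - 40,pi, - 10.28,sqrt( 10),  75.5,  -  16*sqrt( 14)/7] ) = [ - 43.55, - 41.5, - 40,-14, - 10.28, - 16*sqrt(14) /7,sqrt(15) /15,1/pi, pi, sqrt( 10),75.5 ] 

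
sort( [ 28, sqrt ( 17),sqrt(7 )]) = [ sqrt( 7), sqrt( 17 ) , 28 ]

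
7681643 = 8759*877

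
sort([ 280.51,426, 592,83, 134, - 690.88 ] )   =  [  -  690.88,83, 134,280.51,426,592 ]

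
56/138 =28/69 =0.41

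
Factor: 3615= 3^1*5^1*241^1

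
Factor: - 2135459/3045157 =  - 563^1  *  3793^1*3045157^( - 1 ) 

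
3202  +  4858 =8060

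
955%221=71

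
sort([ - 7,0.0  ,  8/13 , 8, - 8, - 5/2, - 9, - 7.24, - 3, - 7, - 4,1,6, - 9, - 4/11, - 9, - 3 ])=[ - 9, - 9, - 9, - 8, - 7.24, - 7, - 7, - 4 , - 3, - 3, - 5/2, - 4/11,  0.0,8/13, 1,6, 8 ] 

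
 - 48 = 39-87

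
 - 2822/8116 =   -  1411/4058 = - 0.35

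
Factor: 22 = 2^1*11^1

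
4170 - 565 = 3605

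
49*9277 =454573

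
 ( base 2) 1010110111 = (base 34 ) kf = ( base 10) 695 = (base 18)22B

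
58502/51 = 1147 + 5/51  =  1147.10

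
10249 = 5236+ 5013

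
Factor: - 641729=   -  11^1*227^1*257^1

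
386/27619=386/27619 = 0.01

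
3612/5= 722 + 2/5  =  722.40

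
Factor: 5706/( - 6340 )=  - 2^ (-1) *3^2*5^(-1 )   =  - 9/10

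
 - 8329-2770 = -11099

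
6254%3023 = 208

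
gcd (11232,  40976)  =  208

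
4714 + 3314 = 8028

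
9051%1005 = 6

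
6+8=14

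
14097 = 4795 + 9302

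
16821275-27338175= -10516900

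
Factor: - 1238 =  - 2^1*619^1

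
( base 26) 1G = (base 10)42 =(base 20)22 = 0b101010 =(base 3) 1120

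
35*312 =10920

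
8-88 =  - 80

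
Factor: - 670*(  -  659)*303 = 2^1*3^1*5^1*67^1*101^1*659^1 = 133783590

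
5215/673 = 7  +  504/673 = 7.75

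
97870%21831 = 10546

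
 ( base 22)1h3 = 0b1101011101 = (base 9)1156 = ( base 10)861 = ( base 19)276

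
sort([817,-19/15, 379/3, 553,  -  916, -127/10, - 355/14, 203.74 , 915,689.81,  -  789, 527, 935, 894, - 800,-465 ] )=[-916,  -  800 , - 789,-465, - 355/14, - 127/10, - 19/15, 379/3, 203.74, 527, 553 , 689.81, 817,  894, 915 , 935]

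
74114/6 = 12352 + 1/3 = 12352.33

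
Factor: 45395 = 5^1 * 7^1*1297^1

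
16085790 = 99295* 162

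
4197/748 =5 + 457/748 = 5.61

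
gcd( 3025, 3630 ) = 605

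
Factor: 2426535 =3^2*5^1 * 53923^1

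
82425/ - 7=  - 11775 + 0/1 = - 11775.00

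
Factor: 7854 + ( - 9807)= - 1953 =- 3^2 * 7^1 *31^1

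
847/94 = 847/94 = 9.01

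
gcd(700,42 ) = 14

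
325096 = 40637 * 8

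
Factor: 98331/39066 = 32777/13022 = 2^(  -  1) * 17^( - 1 ) * 73^1* 383^( - 1 ) * 449^1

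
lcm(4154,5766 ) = 386322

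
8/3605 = 8/3605 = 0.00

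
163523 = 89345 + 74178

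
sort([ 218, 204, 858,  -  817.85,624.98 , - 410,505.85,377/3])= [ - 817.85,-410, 377/3, 204,218,505.85, 624.98,858 ]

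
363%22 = 11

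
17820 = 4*4455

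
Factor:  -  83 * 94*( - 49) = 2^1 *7^2 * 47^1*83^1 = 382298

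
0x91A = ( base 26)3BG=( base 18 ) 738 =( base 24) 412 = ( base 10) 2330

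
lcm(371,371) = 371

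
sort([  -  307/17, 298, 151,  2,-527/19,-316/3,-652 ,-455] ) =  [-652,-455,-316/3,  -  527/19 , - 307/17, 2,151,  298] 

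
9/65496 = 3/21832 = 0.00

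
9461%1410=1001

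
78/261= 26/87= 0.30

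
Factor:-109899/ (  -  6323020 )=2^( - 2)*3^2*5^ (-1 )*11^( - 1 )*41^( - 1) * 701^( - 1)* 12211^1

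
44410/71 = 44410/71  =  625.49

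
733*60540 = 44375820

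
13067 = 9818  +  3249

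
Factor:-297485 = -5^1*59497^1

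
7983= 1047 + 6936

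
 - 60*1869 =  - 112140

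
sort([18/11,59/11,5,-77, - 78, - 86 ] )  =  [ - 86,-78,-77,18/11,5,  59/11]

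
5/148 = 5/148 = 0.03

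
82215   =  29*2835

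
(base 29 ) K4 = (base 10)584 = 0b1001001000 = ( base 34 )h6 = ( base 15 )28E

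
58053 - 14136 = 43917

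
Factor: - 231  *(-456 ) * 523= 55090728= 2^3*3^2 * 7^1*11^1*19^1*523^1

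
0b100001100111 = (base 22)49H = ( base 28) 2kn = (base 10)2151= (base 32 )237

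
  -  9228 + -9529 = -18757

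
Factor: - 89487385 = - 5^1*13^1*1376729^1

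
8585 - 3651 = 4934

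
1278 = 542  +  736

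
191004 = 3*63668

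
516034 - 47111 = 468923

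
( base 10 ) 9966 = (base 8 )23356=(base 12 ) 5926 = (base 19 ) 18BA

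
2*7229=14458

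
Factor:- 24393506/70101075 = - 2^1*3^( - 1)*5^( - 2)*11^( - 1)*31^(  -  1)*2741^ ( - 1)*12196753^1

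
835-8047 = -7212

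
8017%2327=1036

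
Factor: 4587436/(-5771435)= - 2^2*5^( - 1)*7^1*19^1*29^ ( - 1 )*53^( - 1)*751^( - 1)*8623^1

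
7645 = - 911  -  -8556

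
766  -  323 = 443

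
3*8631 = 25893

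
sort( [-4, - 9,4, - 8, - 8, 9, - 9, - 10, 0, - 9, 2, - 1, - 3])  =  [ - 10, - 9, - 9, - 9,- 8, - 8, - 4, -3, - 1, 0,  2 , 4,9 ]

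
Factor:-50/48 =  - 25/24= - 2^( - 3) * 3^( - 1 )*5^2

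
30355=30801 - 446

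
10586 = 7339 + 3247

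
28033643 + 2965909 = 30999552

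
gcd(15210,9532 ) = 2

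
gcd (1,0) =1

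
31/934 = 31/934 = 0.03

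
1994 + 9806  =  11800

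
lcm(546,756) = 9828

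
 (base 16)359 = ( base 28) 12h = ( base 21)1jh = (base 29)10G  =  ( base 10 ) 857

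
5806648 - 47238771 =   -  41432123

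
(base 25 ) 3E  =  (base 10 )89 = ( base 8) 131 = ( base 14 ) 65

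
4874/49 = 4874/49= 99.47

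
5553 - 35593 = -30040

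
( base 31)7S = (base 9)302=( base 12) 185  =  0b11110101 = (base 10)245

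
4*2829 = 11316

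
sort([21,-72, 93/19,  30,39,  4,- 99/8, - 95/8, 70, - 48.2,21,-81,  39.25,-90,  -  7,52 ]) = [ - 90, - 81,  -  72, -48.2, - 99/8, - 95/8, - 7,4 , 93/19,21,21,30, 39,39.25,52,70]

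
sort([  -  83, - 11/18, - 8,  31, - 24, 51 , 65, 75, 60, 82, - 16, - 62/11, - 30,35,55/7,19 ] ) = [ - 83 , - 30 , - 24,  -  16, - 8,- 62/11  , -11/18 , 55/7,  19,31,  35 , 51,60,65,75, 82]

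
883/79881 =883/79881=0.01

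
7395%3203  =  989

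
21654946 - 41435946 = -19781000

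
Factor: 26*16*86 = 2^6*13^1*43^1 = 35776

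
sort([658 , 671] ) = [658, 671 ]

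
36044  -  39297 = -3253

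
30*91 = 2730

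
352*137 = 48224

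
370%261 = 109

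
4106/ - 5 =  - 4106/5 = -  821.20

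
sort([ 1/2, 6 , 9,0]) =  [0,1/2,6, 9] 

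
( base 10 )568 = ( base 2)1000111000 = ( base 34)go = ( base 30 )is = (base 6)2344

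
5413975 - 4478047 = 935928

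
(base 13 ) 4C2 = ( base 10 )834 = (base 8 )1502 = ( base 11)699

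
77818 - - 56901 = 134719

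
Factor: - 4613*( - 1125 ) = 5189625 = 3^2 *5^3*7^1*659^1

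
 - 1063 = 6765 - 7828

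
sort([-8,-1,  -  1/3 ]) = [ - 8,-1, - 1/3 ] 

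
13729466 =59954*229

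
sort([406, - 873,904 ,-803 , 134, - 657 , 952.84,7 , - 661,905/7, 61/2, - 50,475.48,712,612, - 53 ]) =[ -873, - 803,-661, -657, -53, - 50, 7,61/2, 905/7 , 134 , 406, 475.48,  612, 712,904, 952.84] 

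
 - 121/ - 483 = 121/483=0.25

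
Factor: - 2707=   -  2707^1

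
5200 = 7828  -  2628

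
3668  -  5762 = -2094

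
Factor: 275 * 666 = 183150 = 2^1*3^2* 5^2*11^1 * 37^1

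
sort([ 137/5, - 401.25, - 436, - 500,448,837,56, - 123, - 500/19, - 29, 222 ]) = [-500,  -  436, -401.25, - 123,-29,-500/19,  137/5, 56, 222,448,837]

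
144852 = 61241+83611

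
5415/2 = 5415/2 = 2707.50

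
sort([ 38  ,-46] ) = [ -46,  38] 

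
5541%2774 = 2767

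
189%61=6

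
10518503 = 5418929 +5099574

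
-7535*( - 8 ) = 60280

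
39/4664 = 39/4664 = 0.01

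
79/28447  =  79/28447 = 0.00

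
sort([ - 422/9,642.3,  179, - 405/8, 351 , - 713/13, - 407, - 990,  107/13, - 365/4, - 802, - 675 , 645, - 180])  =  [-990, - 802, - 675, - 407, - 180, - 365/4, - 713/13, - 405/8, - 422/9, 107/13, 179,351, 642.3,645] 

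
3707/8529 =3707/8529  =  0.43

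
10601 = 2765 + 7836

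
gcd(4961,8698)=1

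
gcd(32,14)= 2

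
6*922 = 5532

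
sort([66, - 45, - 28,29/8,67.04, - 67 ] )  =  [ - 67, - 45,- 28,29/8,  66, 67.04] 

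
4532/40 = 113 + 3/10=   113.30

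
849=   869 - 20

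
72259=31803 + 40456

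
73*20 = 1460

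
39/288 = 13/96  =  0.14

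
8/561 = 8/561 = 0.01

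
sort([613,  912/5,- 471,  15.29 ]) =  [- 471, 15.29,  912/5,613 ]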